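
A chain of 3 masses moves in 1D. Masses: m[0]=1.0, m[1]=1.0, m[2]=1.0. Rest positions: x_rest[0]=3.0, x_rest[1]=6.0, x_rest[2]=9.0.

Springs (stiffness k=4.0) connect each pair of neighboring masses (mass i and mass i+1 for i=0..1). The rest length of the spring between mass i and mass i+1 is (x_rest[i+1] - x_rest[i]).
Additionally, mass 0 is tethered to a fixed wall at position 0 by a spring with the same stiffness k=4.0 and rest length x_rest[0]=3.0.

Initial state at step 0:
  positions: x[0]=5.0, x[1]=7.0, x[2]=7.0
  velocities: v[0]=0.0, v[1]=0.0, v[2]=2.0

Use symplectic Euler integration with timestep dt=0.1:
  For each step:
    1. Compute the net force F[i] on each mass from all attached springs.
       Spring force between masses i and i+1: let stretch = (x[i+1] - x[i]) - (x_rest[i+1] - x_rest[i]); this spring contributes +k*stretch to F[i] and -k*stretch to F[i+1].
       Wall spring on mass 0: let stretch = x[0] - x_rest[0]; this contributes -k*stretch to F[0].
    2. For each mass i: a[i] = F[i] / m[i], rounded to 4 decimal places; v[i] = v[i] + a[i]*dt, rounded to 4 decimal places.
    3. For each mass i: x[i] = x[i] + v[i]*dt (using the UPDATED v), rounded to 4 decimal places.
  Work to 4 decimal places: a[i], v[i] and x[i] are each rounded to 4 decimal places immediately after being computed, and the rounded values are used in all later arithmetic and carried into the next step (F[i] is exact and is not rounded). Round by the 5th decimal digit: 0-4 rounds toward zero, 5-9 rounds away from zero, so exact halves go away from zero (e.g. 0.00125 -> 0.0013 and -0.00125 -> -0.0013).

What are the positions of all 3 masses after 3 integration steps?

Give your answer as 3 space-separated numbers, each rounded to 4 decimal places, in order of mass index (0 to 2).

Step 0: x=[5.0000 7.0000 7.0000] v=[0.0000 0.0000 2.0000]
Step 1: x=[4.8800 6.9200 7.3200] v=[-1.2000 -0.8000 3.2000]
Step 2: x=[4.6464 6.7744 7.7440] v=[-2.3360 -1.4560 4.2400]
Step 3: x=[4.3121 6.5825 8.2492] v=[-3.3434 -1.9194 5.0522]

Answer: 4.3121 6.5825 8.2492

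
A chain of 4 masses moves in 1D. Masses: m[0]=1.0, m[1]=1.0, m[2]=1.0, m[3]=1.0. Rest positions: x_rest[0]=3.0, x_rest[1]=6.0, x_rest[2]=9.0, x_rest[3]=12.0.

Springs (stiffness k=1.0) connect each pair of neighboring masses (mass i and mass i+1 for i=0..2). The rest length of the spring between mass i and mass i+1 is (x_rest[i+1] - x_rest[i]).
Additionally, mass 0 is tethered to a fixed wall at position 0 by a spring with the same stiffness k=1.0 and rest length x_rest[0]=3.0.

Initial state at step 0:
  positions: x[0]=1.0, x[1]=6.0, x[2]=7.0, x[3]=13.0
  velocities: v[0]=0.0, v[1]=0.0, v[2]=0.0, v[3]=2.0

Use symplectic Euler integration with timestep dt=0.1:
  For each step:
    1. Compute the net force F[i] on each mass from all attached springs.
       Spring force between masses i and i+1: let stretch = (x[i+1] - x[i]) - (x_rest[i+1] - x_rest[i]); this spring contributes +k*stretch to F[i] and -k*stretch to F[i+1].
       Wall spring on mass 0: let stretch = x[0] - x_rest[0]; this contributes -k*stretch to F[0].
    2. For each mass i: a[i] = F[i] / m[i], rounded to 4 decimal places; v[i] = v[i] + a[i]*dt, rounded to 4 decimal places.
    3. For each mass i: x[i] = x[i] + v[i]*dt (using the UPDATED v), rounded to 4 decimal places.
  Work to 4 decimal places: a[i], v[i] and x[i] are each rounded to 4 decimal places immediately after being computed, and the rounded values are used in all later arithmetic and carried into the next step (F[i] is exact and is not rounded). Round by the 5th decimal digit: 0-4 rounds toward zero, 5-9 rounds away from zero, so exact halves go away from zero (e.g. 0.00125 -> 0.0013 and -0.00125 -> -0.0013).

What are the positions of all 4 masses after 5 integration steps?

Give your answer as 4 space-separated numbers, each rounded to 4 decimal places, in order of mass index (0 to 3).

Step 0: x=[1.0000 6.0000 7.0000 13.0000] v=[0.0000 0.0000 0.0000 2.0000]
Step 1: x=[1.0400 5.9600 7.0500 13.1700] v=[0.4000 -0.4000 0.5000 1.7000]
Step 2: x=[1.1188 5.8817 7.1503 13.3088] v=[0.7880 -0.7830 1.0030 1.3880]
Step 3: x=[1.2340 5.7685 7.2995 13.4160] v=[1.1524 -1.1324 1.4920 1.0722]
Step 4: x=[1.3823 5.6252 7.4946 13.4921] v=[1.4825 -1.4328 1.9506 0.7606]
Step 5: x=[1.5592 5.4582 7.7309 13.5382] v=[1.7686 -1.6702 2.3634 0.4609]

Answer: 1.5592 5.4582 7.7309 13.5382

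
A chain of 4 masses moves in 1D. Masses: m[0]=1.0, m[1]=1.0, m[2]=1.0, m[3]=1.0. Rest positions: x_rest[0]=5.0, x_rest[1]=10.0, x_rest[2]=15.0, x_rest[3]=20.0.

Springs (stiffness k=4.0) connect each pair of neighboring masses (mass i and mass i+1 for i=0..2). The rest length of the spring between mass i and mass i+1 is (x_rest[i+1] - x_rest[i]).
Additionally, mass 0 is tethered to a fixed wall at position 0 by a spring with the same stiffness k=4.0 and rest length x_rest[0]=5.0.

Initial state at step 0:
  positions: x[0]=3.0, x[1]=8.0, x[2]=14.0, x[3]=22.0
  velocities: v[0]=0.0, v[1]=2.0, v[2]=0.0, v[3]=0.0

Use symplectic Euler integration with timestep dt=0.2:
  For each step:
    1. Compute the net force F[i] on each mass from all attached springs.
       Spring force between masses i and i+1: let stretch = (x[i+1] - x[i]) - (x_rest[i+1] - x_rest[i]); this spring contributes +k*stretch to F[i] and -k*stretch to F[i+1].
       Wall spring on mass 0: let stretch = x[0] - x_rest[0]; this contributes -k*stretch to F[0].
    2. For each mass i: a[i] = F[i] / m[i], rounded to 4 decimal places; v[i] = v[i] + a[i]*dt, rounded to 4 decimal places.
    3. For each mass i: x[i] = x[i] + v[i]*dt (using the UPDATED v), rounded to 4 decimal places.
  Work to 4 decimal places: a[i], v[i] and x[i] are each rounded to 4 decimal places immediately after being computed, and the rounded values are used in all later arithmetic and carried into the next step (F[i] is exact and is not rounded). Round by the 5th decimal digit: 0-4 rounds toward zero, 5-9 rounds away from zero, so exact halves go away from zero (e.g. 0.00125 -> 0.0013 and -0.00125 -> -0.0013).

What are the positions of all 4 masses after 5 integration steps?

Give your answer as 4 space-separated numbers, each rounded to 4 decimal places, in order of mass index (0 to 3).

Answer: 6.4608 11.4792 15.8611 18.3405

Derivation:
Step 0: x=[3.0000 8.0000 14.0000 22.0000] v=[0.0000 2.0000 0.0000 0.0000]
Step 1: x=[3.3200 8.5600 14.3200 21.5200] v=[1.6000 2.8000 1.6000 -2.4000]
Step 2: x=[3.9472 9.2032 14.8704 20.6880] v=[3.1360 3.2160 2.7520 -4.1600]
Step 3: x=[4.7838 9.9122 15.4449 19.7252] v=[4.1830 3.5450 2.8723 -4.8141]
Step 4: x=[5.6755 10.6859 15.8190 18.8775] v=[4.4587 3.8684 1.8704 -4.2383]
Step 5: x=[6.4608 11.4792 15.8611 18.3405] v=[3.9266 3.9666 0.2107 -2.6851]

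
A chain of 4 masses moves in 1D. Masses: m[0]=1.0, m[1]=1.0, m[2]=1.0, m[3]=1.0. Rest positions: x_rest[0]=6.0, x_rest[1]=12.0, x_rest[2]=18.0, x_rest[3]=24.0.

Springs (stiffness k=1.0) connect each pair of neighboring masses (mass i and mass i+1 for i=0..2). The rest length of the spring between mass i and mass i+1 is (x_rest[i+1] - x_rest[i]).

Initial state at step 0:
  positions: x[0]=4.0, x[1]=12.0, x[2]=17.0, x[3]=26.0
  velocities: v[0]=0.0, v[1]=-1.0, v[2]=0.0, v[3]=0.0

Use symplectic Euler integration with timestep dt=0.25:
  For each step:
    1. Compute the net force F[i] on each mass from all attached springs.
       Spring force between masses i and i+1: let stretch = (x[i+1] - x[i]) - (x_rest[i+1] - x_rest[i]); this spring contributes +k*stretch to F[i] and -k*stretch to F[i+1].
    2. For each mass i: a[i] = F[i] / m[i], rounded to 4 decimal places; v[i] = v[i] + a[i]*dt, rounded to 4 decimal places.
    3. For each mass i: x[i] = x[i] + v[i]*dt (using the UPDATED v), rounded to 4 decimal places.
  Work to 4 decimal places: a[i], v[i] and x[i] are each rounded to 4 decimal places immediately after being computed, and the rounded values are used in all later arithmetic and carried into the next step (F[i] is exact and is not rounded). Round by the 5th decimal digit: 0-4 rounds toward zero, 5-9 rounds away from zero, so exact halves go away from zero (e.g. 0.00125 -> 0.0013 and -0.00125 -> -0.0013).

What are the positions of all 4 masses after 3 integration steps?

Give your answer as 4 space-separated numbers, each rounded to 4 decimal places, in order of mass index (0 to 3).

Step 0: x=[4.0000 12.0000 17.0000 26.0000] v=[0.0000 -1.0000 0.0000 0.0000]
Step 1: x=[4.1250 11.5625 17.2500 25.8125] v=[0.5000 -1.7500 1.0000 -0.7500]
Step 2: x=[4.3399 11.0156 17.6797 25.4649] v=[0.8594 -2.1875 1.7188 -1.3906]
Step 3: x=[4.5970 10.4680 18.1795 25.0057] v=[1.0283 -2.1904 1.9991 -1.8369]

Answer: 4.5970 10.4680 18.1795 25.0057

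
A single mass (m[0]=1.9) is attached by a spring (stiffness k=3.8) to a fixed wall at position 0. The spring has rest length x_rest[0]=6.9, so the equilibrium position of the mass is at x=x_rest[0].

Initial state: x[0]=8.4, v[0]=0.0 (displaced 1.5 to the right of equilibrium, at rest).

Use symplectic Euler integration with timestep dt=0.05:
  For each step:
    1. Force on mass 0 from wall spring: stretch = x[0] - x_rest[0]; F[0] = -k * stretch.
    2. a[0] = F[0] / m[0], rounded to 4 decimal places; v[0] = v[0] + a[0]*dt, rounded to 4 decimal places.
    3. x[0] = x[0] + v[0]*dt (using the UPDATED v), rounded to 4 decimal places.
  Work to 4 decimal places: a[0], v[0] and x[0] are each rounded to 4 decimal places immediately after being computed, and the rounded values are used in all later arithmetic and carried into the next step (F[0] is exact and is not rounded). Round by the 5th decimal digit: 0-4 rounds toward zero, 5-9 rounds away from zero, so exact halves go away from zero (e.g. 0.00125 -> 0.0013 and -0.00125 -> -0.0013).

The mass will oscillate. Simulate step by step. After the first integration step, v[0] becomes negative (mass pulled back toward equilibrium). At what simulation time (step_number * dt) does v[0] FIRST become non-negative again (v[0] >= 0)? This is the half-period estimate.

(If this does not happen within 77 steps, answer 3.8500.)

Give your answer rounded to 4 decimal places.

Step 0: x=[8.4000] v=[0.0000]
Step 1: x=[8.3925] v=[-0.1500]
Step 2: x=[8.3775] v=[-0.2993]
Step 3: x=[8.3551] v=[-0.4471]
Step 4: x=[8.3255] v=[-0.5926]
Step 5: x=[8.2887] v=[-0.7352]
Step 6: x=[8.2450] v=[-0.8741]
Step 7: x=[8.1946] v=[-1.0086]
Step 8: x=[8.1377] v=[-1.1381]
Step 9: x=[8.0746] v=[-1.2619]
Step 10: x=[8.0056] v=[-1.3794]
Step 11: x=[7.9311] v=[-1.4900]
Step 12: x=[7.8514] v=[-1.5931]
Step 13: x=[7.7670] v=[-1.6882]
Step 14: x=[7.6783] v=[-1.7749]
Step 15: x=[7.5857] v=[-1.8527]
Step 16: x=[7.4896] v=[-1.9213]
Step 17: x=[7.3906] v=[-1.9803]
Step 18: x=[7.2891] v=[-2.0294]
Step 19: x=[7.1857] v=[-2.0683]
Step 20: x=[7.0809] v=[-2.0969]
Step 21: x=[6.9752] v=[-2.1150]
Step 22: x=[6.8691] v=[-2.1225]
Step 23: x=[6.7631] v=[-2.1194]
Step 24: x=[6.6578] v=[-2.1057]
Step 25: x=[6.5537] v=[-2.0815]
Step 26: x=[6.4514] v=[-2.0469]
Step 27: x=[6.3513] v=[-2.0020]
Step 28: x=[6.2539] v=[-1.9471]
Step 29: x=[6.1598] v=[-1.8825]
Step 30: x=[6.0694] v=[-1.8085]
Step 31: x=[5.9831] v=[-1.7254]
Step 32: x=[5.9014] v=[-1.6337]
Step 33: x=[5.8247] v=[-1.5338]
Step 34: x=[5.7534] v=[-1.4263]
Step 35: x=[5.6878] v=[-1.3116]
Step 36: x=[5.6283] v=[-1.1904]
Step 37: x=[5.5751] v=[-1.0632]
Step 38: x=[5.5286] v=[-0.9307]
Step 39: x=[5.4889] v=[-0.7936]
Step 40: x=[5.4563] v=[-0.6525]
Step 41: x=[5.4309] v=[-0.5081]
Step 42: x=[5.4128] v=[-0.3612]
Step 43: x=[5.4022] v=[-0.2125]
Step 44: x=[5.3991] v=[-0.0627]
Step 45: x=[5.4035] v=[0.0874]
First v>=0 after going negative at step 45, time=2.2500

Answer: 2.2500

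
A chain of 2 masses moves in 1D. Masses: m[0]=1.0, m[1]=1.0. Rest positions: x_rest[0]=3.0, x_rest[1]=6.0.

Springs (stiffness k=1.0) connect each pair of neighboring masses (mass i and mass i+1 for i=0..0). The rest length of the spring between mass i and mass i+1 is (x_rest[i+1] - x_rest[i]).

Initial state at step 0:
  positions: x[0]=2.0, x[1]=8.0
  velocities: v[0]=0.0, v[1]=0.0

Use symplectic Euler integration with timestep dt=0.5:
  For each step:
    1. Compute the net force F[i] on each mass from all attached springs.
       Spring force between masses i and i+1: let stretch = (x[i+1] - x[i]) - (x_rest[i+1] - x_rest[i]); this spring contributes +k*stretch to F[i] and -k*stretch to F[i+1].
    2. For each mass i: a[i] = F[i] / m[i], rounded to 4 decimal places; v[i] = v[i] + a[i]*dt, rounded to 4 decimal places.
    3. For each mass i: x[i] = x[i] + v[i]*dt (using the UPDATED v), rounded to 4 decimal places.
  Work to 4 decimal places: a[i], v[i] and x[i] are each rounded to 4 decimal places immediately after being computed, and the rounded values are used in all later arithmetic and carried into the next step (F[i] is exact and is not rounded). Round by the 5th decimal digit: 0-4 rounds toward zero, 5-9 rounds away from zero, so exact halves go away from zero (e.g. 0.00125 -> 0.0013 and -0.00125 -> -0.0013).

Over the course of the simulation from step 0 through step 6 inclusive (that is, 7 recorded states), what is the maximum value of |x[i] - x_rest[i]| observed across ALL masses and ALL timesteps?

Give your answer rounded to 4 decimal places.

Step 0: x=[2.0000 8.0000] v=[0.0000 0.0000]
Step 1: x=[2.7500 7.2500] v=[1.5000 -1.5000]
Step 2: x=[3.8750 6.1250] v=[2.2500 -2.2500]
Step 3: x=[4.8125 5.1875] v=[1.8750 -1.8750]
Step 4: x=[5.0938 4.9063] v=[0.5625 -0.5625]
Step 5: x=[4.5782 5.4220] v=[-1.0313 1.0313]
Step 6: x=[3.5235 6.4767] v=[-2.1094 2.1094]
Max displacement = 2.0938

Answer: 2.0938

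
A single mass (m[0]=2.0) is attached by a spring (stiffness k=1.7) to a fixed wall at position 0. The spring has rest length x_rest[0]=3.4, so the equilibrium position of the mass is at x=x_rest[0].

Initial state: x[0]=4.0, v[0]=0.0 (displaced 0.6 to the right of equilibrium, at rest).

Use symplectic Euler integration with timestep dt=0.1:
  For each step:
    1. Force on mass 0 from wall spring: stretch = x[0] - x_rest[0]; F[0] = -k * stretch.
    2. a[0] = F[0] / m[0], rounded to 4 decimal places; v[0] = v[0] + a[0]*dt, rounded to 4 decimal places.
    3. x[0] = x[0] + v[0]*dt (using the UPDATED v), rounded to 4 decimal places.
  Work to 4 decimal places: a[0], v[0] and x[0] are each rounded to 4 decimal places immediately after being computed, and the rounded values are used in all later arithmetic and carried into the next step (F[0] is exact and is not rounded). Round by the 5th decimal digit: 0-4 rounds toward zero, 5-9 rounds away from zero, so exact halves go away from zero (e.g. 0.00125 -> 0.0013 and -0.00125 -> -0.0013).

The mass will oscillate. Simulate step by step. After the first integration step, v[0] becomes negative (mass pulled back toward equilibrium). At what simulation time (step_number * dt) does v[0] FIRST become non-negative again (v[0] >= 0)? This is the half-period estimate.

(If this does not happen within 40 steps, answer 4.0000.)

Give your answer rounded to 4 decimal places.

Step 0: x=[4.0000] v=[0.0000]
Step 1: x=[3.9949] v=[-0.0510]
Step 2: x=[3.9847] v=[-0.1016]
Step 3: x=[3.9696] v=[-0.1513]
Step 4: x=[3.9496] v=[-0.1997]
Step 5: x=[3.9250] v=[-0.2464]
Step 6: x=[3.8959] v=[-0.2910]
Step 7: x=[3.8626] v=[-0.3332]
Step 8: x=[3.8254] v=[-0.3725]
Step 9: x=[3.7845] v=[-0.4087]
Step 10: x=[3.7404] v=[-0.4414]
Step 11: x=[3.6934] v=[-0.4703]
Step 12: x=[3.6439] v=[-0.4952]
Step 13: x=[3.5923] v=[-0.5159]
Step 14: x=[3.5391] v=[-0.5323]
Step 15: x=[3.4847] v=[-0.5441]
Step 16: x=[3.4296] v=[-0.5513]
Step 17: x=[3.3742] v=[-0.5538]
Step 18: x=[3.3190] v=[-0.5516]
Step 19: x=[3.2645] v=[-0.5447]
Step 20: x=[3.2112] v=[-0.5332]
Step 21: x=[3.1595] v=[-0.5172]
Step 22: x=[3.1098] v=[-0.4968]
Step 23: x=[3.0626] v=[-0.4721]
Step 24: x=[3.0183] v=[-0.4434]
Step 25: x=[2.9772] v=[-0.4110]
Step 26: x=[2.9397] v=[-0.3751]
Step 27: x=[2.9061] v=[-0.3360]
Step 28: x=[2.8767] v=[-0.2940]
Step 29: x=[2.8518] v=[-0.2495]
Step 30: x=[2.8315] v=[-0.2029]
Step 31: x=[2.8160] v=[-0.1546]
Step 32: x=[2.8055] v=[-0.1050]
Step 33: x=[2.8001] v=[-0.0545]
Step 34: x=[2.7998] v=[-0.0035]
Step 35: x=[2.8046] v=[0.0475]
First v>=0 after going negative at step 35, time=3.5000

Answer: 3.5000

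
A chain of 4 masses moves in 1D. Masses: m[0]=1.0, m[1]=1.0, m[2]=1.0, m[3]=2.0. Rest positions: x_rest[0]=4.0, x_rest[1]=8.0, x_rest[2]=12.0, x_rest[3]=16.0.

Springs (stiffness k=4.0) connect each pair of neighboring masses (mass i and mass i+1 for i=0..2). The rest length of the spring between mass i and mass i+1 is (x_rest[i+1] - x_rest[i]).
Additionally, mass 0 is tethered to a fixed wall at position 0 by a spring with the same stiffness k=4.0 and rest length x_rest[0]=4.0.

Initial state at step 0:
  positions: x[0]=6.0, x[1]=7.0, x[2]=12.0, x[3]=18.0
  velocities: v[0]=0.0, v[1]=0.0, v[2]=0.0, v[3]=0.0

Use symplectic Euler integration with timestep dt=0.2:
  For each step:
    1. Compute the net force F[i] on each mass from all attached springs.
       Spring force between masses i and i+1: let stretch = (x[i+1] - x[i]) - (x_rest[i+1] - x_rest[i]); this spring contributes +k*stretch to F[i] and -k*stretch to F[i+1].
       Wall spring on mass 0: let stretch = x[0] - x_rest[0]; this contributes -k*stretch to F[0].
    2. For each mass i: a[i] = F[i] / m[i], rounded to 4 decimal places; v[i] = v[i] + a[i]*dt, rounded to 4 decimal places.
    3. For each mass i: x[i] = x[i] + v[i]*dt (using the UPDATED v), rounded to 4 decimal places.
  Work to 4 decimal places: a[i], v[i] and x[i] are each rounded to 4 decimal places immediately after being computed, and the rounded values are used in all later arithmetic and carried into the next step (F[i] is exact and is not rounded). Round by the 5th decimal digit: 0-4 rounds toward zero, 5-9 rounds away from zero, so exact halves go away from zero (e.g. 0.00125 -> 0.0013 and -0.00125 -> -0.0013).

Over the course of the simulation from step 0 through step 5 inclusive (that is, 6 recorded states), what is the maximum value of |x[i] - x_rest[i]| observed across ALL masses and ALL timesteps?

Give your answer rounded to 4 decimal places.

Answer: 2.1604

Derivation:
Step 0: x=[6.0000 7.0000 12.0000 18.0000] v=[0.0000 0.0000 0.0000 0.0000]
Step 1: x=[5.2000 7.6400 12.1600 17.8400] v=[-4.0000 3.2000 0.8000 -0.8000]
Step 2: x=[3.9584 8.6128 12.5056 17.5456] v=[-6.2080 4.8640 1.7280 -1.4720]
Step 3: x=[2.8282 9.4637 13.0348 17.1680] v=[-5.6512 4.2547 2.6458 -1.8880]
Step 4: x=[2.3071 9.8243 13.6539 16.7797] v=[-2.6054 1.8032 3.0955 -1.9413]
Step 5: x=[2.6196 9.5949 14.1604 16.4614] v=[1.5627 -1.1469 2.5325 -1.5916]
Max displacement = 2.1604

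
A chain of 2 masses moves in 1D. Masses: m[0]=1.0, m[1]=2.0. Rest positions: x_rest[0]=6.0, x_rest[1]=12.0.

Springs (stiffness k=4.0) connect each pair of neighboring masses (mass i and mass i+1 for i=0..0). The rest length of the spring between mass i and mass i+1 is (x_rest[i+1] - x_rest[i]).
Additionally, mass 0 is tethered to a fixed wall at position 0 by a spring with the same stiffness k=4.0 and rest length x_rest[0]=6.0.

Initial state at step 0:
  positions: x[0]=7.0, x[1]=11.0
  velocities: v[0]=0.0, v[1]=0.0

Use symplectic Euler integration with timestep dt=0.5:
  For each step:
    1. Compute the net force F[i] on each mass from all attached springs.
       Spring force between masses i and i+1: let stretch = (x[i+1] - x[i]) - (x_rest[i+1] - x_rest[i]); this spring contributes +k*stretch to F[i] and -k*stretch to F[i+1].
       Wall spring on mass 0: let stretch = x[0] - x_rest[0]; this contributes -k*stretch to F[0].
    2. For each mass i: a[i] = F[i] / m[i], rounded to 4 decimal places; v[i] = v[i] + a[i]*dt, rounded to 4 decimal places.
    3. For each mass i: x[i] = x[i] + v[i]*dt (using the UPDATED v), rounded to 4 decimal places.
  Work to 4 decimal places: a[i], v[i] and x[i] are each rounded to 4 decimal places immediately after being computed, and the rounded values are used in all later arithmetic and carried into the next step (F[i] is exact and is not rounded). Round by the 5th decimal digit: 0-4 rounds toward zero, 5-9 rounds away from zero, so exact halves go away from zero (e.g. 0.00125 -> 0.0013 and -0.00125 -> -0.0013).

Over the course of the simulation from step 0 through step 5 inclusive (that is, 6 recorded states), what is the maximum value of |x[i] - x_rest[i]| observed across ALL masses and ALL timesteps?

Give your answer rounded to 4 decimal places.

Step 0: x=[7.0000 11.0000] v=[0.0000 0.0000]
Step 1: x=[4.0000 12.0000] v=[-6.0000 2.0000]
Step 2: x=[5.0000 12.0000] v=[2.0000 0.0000]
Step 3: x=[8.0000 11.5000] v=[6.0000 -1.0000]
Step 4: x=[6.5000 12.2500] v=[-3.0000 1.5000]
Step 5: x=[4.2500 13.1250] v=[-4.5000 1.7500]
Max displacement = 2.0000

Answer: 2.0000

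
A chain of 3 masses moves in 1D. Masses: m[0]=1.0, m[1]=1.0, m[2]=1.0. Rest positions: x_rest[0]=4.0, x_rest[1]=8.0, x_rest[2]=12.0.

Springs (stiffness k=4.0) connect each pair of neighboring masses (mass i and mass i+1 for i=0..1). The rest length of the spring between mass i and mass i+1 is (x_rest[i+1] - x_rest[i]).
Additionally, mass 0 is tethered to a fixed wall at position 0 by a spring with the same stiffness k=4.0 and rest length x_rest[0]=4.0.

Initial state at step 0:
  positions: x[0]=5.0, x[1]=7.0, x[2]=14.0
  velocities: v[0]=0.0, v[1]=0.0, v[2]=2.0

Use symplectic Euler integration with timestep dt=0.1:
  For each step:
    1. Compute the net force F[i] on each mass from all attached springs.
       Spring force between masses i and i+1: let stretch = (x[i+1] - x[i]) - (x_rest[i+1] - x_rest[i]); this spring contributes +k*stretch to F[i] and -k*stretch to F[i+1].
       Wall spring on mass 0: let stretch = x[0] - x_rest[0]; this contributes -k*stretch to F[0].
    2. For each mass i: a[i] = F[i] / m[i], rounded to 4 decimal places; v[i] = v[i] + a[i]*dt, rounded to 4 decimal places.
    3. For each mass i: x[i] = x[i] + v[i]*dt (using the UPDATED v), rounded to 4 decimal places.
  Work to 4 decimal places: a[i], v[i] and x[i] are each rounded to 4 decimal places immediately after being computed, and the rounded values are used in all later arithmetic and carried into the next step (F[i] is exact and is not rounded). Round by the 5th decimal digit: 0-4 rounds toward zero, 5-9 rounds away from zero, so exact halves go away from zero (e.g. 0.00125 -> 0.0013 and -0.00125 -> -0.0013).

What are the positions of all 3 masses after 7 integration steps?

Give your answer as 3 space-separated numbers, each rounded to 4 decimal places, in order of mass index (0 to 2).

Answer: 3.4310 10.3342 12.9856

Derivation:
Step 0: x=[5.0000 7.0000 14.0000] v=[0.0000 0.0000 2.0000]
Step 1: x=[4.8800 7.2000 14.0800] v=[-1.2000 2.0000 0.8000]
Step 2: x=[4.6576 7.5824 14.0448] v=[-2.2240 3.8240 -0.3520]
Step 3: x=[4.3659 8.1063 13.9111] v=[-2.9171 5.2390 -1.3370]
Step 4: x=[4.0492 8.7128 13.7052] v=[-3.1673 6.0648 -2.0589]
Step 5: x=[3.7571 9.3324 13.4596] v=[-2.9215 6.1963 -2.4559]
Step 6: x=[3.5377 9.8941 13.2089] v=[-2.1942 5.6171 -2.5068]
Step 7: x=[3.4310 10.3342 12.9856] v=[-1.0667 4.4005 -2.2327]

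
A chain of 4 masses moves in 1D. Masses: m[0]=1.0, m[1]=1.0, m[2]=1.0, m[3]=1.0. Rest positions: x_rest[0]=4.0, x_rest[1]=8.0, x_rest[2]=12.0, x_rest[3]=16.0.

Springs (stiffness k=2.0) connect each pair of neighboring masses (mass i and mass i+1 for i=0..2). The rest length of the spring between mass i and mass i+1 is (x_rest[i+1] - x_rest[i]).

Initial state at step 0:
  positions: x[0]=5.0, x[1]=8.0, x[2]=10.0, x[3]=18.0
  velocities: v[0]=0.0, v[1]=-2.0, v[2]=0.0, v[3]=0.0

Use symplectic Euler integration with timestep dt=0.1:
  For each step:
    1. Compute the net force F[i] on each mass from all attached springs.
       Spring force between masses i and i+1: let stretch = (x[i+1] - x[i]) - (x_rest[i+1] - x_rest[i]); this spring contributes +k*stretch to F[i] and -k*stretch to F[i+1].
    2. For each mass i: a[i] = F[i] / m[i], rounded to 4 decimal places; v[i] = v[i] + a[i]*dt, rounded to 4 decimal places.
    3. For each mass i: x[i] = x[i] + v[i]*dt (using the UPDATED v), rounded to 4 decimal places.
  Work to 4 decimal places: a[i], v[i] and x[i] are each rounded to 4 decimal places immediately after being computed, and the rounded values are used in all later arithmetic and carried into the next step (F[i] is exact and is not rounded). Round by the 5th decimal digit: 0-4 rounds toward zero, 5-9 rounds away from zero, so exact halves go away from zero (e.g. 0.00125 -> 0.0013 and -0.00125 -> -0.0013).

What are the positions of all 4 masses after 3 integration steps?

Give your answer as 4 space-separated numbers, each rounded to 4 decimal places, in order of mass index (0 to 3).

Step 0: x=[5.0000 8.0000 10.0000 18.0000] v=[0.0000 -2.0000 0.0000 0.0000]
Step 1: x=[4.9800 7.7800 10.1200 17.9200] v=[-0.2000 -2.2000 1.2000 -0.8000]
Step 2: x=[4.9360 7.5508 10.3492 17.7640] v=[-0.4400 -2.2920 2.2920 -1.5600]
Step 3: x=[4.8643 7.3253 10.6707 17.5397] v=[-0.7170 -2.2553 3.2153 -2.2430]

Answer: 4.8643 7.3253 10.6707 17.5397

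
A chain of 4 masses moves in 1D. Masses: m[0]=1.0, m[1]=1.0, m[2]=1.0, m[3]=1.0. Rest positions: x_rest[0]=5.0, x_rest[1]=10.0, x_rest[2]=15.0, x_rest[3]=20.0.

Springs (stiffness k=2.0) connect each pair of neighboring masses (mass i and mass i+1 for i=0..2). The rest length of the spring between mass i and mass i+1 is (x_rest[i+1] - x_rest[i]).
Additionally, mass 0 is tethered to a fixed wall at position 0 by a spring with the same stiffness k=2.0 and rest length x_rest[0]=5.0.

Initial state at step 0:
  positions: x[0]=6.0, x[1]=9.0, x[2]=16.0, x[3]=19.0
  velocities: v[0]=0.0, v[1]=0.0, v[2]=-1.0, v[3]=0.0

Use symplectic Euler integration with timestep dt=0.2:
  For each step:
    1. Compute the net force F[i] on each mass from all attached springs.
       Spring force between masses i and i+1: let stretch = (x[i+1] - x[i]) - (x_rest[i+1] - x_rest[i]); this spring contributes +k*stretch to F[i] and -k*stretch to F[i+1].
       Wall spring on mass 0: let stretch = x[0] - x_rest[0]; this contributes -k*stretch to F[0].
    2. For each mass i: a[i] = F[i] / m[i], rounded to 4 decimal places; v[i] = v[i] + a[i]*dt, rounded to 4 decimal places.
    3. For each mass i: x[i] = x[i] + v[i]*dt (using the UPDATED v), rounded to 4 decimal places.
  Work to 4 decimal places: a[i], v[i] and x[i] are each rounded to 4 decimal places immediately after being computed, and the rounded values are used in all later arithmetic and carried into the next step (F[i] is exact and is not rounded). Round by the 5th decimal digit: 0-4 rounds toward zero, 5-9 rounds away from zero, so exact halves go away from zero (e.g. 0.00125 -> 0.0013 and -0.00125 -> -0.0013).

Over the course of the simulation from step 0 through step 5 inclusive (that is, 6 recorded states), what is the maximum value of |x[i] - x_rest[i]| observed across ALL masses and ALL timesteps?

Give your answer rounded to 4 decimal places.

Answer: 1.8112

Derivation:
Step 0: x=[6.0000 9.0000 16.0000 19.0000] v=[0.0000 0.0000 -1.0000 0.0000]
Step 1: x=[5.7600 9.3200 15.4800 19.1600] v=[-1.2000 1.6000 -2.6000 0.8000]
Step 2: x=[5.3440 9.8480 14.7616 19.4256] v=[-2.0800 2.6400 -3.5920 1.3280]
Step 3: x=[4.8608 10.4088 14.0232 19.7181] v=[-2.4160 2.8038 -3.6918 1.4624]
Step 4: x=[4.4326 10.8149 13.4513 19.9550] v=[-2.1411 2.0304 -2.8596 1.1844]
Step 5: x=[4.1604 10.9213 13.1888 20.0716] v=[-1.3612 0.5320 -1.3127 0.5829]
Max displacement = 1.8112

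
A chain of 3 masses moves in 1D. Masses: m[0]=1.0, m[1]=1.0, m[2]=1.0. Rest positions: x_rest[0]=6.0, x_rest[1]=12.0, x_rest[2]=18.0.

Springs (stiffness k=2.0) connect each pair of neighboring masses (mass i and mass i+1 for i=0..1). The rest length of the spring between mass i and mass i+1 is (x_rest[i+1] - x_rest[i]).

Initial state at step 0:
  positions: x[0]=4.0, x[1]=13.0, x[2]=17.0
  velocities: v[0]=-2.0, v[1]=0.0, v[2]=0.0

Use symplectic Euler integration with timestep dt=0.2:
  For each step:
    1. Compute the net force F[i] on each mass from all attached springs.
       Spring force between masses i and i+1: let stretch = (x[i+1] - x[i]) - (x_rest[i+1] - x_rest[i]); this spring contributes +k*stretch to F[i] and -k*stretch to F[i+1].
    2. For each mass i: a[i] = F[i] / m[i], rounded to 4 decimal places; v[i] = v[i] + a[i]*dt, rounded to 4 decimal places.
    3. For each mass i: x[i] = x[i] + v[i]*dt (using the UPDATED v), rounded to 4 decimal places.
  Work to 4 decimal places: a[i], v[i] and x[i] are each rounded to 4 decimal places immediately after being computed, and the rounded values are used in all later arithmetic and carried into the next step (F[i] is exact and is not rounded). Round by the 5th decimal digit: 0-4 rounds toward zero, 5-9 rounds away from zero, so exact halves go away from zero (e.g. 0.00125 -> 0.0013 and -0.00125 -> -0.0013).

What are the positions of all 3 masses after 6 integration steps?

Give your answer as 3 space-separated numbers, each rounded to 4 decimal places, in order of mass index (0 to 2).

Step 0: x=[4.0000 13.0000 17.0000] v=[-2.0000 0.0000 0.0000]
Step 1: x=[3.8400 12.6000 17.1600] v=[-0.8000 -2.0000 0.8000]
Step 2: x=[3.9008 11.8640 17.4352] v=[0.3040 -3.6800 1.3760]
Step 3: x=[4.1187 10.9366 17.7447] v=[1.0893 -4.6368 1.5475]
Step 4: x=[4.4020 10.0085 17.9896] v=[1.4165 -4.6407 1.2243]
Step 5: x=[4.6538 9.2703 18.0760] v=[1.2591 -3.6909 0.4319]
Step 6: x=[4.7949 8.8673 17.9379] v=[0.7057 -2.0152 -0.6904]

Answer: 4.7949 8.8673 17.9379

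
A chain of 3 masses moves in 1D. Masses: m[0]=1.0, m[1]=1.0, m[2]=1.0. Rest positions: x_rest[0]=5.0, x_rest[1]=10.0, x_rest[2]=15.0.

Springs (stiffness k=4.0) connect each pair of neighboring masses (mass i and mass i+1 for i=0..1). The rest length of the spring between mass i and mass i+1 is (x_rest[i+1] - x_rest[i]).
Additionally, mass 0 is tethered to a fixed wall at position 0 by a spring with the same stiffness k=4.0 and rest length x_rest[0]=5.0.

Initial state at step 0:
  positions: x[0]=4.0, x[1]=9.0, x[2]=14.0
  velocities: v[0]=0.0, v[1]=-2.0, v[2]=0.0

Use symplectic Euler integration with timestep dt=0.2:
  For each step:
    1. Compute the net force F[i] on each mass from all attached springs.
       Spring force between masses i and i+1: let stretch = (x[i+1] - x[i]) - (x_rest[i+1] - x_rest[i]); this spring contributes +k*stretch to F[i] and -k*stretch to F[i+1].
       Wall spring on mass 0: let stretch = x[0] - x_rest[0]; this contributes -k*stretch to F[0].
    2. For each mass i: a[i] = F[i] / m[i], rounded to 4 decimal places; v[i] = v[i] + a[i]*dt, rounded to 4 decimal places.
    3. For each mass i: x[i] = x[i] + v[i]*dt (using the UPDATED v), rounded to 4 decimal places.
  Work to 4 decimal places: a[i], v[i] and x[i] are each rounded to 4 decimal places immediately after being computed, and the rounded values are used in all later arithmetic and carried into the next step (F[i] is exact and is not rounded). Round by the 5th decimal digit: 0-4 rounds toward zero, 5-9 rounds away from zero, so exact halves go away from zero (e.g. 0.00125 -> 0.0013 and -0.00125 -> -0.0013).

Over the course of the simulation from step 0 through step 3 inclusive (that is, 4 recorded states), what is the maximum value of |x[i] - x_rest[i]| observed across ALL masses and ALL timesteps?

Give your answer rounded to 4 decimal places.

Step 0: x=[4.0000 9.0000 14.0000] v=[0.0000 -2.0000 0.0000]
Step 1: x=[4.1600 8.6000 14.0000] v=[0.8000 -2.0000 0.0000]
Step 2: x=[4.3648 8.3536 13.9360] v=[1.0240 -1.2320 -0.3200]
Step 3: x=[4.5094 8.3622 13.7788] v=[0.7232 0.0429 -0.7859]
Max displacement = 1.6464

Answer: 1.6464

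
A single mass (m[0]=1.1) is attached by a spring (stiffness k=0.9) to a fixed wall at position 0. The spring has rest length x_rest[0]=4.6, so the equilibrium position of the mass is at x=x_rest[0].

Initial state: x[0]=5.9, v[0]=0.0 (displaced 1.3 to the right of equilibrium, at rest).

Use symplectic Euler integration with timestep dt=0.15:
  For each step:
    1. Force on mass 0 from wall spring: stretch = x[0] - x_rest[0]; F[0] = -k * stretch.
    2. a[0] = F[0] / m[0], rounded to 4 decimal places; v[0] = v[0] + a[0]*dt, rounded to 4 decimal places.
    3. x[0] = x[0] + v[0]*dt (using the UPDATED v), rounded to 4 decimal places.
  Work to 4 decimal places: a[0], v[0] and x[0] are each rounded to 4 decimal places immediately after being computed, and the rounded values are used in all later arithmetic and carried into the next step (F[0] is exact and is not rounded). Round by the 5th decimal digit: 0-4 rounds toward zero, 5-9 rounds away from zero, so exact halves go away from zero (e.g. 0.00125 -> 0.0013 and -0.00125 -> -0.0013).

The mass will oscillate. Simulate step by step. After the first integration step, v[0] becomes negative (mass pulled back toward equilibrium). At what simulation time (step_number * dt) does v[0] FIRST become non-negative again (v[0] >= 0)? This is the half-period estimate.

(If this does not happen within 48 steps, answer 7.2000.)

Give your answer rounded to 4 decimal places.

Answer: 3.6000

Derivation:
Step 0: x=[5.9000] v=[0.0000]
Step 1: x=[5.8761] v=[-0.1595]
Step 2: x=[5.8287] v=[-0.3161]
Step 3: x=[5.7587] v=[-0.4669]
Step 4: x=[5.6673] v=[-0.6091]
Step 5: x=[5.5563] v=[-0.7401]
Step 6: x=[5.4277] v=[-0.8575]
Step 7: x=[5.2838] v=[-0.9591]
Step 8: x=[5.1274] v=[-1.0430]
Step 9: x=[4.9612] v=[-1.1077]
Step 10: x=[4.7884] v=[-1.1520]
Step 11: x=[4.6121] v=[-1.1751]
Step 12: x=[4.4356] v=[-1.1766]
Step 13: x=[4.2621] v=[-1.1564]
Step 14: x=[4.0949] v=[-1.1149]
Step 15: x=[3.9370] v=[-1.0529]
Step 16: x=[3.7913] v=[-0.9715]
Step 17: x=[3.6605] v=[-0.8722]
Step 18: x=[3.5470] v=[-0.7569]
Step 19: x=[3.4528] v=[-0.6277]
Step 20: x=[3.3798] v=[-0.4869]
Step 21: x=[3.3292] v=[-0.3372]
Step 22: x=[3.3020] v=[-0.1812]
Step 23: x=[3.2987] v=[-0.0219]
Step 24: x=[3.3194] v=[0.1378]
First v>=0 after going negative at step 24, time=3.6000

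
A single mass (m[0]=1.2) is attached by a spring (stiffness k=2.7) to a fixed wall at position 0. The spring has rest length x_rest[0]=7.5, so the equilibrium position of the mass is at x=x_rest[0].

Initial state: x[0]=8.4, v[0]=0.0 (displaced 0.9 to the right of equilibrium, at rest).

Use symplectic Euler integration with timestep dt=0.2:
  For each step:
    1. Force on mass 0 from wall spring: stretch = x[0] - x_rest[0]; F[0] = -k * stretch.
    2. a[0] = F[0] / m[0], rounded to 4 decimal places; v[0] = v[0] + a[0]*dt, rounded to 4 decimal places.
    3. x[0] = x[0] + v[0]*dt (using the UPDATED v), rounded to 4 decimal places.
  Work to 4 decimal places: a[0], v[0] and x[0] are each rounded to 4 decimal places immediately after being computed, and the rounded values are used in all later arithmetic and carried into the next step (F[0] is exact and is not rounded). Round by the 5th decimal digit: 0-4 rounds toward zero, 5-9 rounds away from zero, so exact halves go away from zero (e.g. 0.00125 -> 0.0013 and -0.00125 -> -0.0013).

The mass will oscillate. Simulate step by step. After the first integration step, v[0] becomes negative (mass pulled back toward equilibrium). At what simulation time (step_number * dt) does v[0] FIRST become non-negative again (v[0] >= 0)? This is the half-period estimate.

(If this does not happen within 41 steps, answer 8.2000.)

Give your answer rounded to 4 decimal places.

Answer: 2.2000

Derivation:
Step 0: x=[8.4000] v=[0.0000]
Step 1: x=[8.3190] v=[-0.4050]
Step 2: x=[8.1643] v=[-0.7736]
Step 3: x=[7.9498] v=[-1.0725]
Step 4: x=[7.6948] v=[-1.2749]
Step 5: x=[7.4223] v=[-1.3626]
Step 6: x=[7.1568] v=[-1.3276]
Step 7: x=[6.9222] v=[-1.1732]
Step 8: x=[6.7396] v=[-0.9132]
Step 9: x=[6.6254] v=[-0.5710]
Step 10: x=[6.5899] v=[-0.1774]
Step 11: x=[6.6363] v=[0.2321]
First v>=0 after going negative at step 11, time=2.2000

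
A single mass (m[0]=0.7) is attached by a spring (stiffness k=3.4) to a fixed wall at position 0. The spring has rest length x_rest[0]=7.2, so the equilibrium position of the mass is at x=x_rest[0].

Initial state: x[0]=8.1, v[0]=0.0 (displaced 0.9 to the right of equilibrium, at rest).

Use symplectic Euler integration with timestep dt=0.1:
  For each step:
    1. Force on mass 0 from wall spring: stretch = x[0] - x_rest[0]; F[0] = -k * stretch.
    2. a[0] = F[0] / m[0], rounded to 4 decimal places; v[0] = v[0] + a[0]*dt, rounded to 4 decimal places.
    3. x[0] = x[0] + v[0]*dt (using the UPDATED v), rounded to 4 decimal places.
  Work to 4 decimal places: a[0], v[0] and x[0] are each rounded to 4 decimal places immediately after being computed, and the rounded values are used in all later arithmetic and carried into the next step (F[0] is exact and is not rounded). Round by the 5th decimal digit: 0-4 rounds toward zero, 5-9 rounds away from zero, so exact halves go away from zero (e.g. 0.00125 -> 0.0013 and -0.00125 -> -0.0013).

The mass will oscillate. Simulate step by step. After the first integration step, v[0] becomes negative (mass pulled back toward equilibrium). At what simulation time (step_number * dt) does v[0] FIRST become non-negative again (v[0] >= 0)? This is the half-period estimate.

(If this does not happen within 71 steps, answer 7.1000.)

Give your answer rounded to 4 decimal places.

Answer: 1.5000

Derivation:
Step 0: x=[8.1000] v=[0.0000]
Step 1: x=[8.0563] v=[-0.4371]
Step 2: x=[7.9710] v=[-0.8530]
Step 3: x=[7.8483] v=[-1.2275]
Step 4: x=[7.6941] v=[-1.5424]
Step 5: x=[7.5159] v=[-1.7824]
Step 6: x=[7.3223] v=[-1.9358]
Step 7: x=[7.1228] v=[-1.9952]
Step 8: x=[6.9270] v=[-1.9577]
Step 9: x=[6.7445] v=[-1.8251]
Step 10: x=[6.5841] v=[-1.6039]
Step 11: x=[6.4536] v=[-1.3048]
Step 12: x=[6.3594] v=[-0.9423]
Step 13: x=[6.3060] v=[-0.5340]
Step 14: x=[6.2960] v=[-0.0998]
Step 15: x=[6.3299] v=[0.3393]
First v>=0 after going negative at step 15, time=1.5000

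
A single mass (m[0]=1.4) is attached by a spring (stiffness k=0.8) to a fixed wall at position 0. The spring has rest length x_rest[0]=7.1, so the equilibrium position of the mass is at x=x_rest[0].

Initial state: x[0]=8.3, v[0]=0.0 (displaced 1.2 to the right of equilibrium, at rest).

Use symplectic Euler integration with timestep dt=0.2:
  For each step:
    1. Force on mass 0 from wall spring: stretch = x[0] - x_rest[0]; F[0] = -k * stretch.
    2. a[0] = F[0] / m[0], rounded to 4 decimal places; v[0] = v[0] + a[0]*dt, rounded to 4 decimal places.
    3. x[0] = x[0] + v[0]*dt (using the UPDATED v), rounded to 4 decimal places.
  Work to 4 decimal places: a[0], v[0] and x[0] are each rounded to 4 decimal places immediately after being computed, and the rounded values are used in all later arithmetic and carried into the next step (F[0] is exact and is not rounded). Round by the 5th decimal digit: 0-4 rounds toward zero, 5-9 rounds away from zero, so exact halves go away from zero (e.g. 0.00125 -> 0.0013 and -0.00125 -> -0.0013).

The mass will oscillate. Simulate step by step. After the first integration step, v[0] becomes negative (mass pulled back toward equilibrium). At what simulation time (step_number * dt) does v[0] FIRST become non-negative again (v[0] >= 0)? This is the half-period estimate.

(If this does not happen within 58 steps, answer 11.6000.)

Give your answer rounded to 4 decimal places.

Step 0: x=[8.3000] v=[0.0000]
Step 1: x=[8.2726] v=[-0.1371]
Step 2: x=[8.2184] v=[-0.2711]
Step 3: x=[8.1386] v=[-0.3989]
Step 4: x=[8.0351] v=[-0.5176]
Step 5: x=[7.9102] v=[-0.6245]
Step 6: x=[7.7668] v=[-0.7171]
Step 7: x=[7.6081] v=[-0.7933]
Step 8: x=[7.4378] v=[-0.8514]
Step 9: x=[7.2598] v=[-0.8900]
Step 10: x=[7.0781] v=[-0.9083]
Step 11: x=[6.8969] v=[-0.9058]
Step 12: x=[6.7204] v=[-0.8826]
Step 13: x=[6.5526] v=[-0.8392]
Step 14: x=[6.3973] v=[-0.7766]
Step 15: x=[6.2580] v=[-0.6963]
Step 16: x=[6.1380] v=[-0.6001]
Step 17: x=[6.0400] v=[-0.4902]
Step 18: x=[5.9662] v=[-0.3691]
Step 19: x=[5.9183] v=[-0.2395]
Step 20: x=[5.8974] v=[-0.1044]
Step 21: x=[5.9040] v=[0.0330]
First v>=0 after going negative at step 21, time=4.2000

Answer: 4.2000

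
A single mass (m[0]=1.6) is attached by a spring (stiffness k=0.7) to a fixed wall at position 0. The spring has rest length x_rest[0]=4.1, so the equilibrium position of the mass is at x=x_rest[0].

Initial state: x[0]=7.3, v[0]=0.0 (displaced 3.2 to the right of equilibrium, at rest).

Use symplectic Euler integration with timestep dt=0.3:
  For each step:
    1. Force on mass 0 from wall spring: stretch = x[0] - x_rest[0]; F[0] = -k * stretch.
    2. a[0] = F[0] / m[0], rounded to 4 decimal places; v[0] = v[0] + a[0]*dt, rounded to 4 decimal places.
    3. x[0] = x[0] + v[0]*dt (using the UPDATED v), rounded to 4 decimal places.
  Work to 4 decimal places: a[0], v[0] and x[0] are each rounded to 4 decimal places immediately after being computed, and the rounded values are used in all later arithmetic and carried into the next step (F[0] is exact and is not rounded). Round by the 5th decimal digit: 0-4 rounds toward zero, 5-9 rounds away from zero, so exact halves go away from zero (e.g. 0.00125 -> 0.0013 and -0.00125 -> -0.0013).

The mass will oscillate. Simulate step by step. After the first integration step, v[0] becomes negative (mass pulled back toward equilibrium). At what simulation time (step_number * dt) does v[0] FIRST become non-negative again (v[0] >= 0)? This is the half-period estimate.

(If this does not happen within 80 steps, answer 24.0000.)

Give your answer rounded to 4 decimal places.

Answer: 4.8000

Derivation:
Step 0: x=[7.3000] v=[0.0000]
Step 1: x=[7.1740] v=[-0.4200]
Step 2: x=[6.9270] v=[-0.8235]
Step 3: x=[6.5687] v=[-1.1945]
Step 4: x=[6.1132] v=[-1.5185]
Step 5: x=[5.5784] v=[-1.7827]
Step 6: x=[4.9854] v=[-1.9767]
Step 7: x=[4.3575] v=[-2.0929]
Step 8: x=[3.7195] v=[-2.1267]
Step 9: x=[3.0965] v=[-2.0768]
Step 10: x=[2.5130] v=[-1.9451]
Step 11: x=[1.9920] v=[-1.7368]
Step 12: x=[1.5540] v=[-1.4601]
Step 13: x=[1.2162] v=[-1.1259]
Step 14: x=[0.9920] v=[-0.7474]
Step 15: x=[0.8902] v=[-0.3395]
Step 16: x=[0.9147] v=[0.0818]
First v>=0 after going negative at step 16, time=4.8000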